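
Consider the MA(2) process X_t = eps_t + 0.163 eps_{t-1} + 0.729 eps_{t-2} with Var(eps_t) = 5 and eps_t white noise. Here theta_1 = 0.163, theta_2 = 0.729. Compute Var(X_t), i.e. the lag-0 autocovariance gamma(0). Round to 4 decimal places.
\gamma(0) = 7.7901

For an MA(q) process X_t = eps_t + sum_i theta_i eps_{t-i} with
Var(eps_t) = sigma^2, the variance is
  gamma(0) = sigma^2 * (1 + sum_i theta_i^2).
  sum_i theta_i^2 = (0.163)^2 + (0.729)^2 = 0.026569 + 0.531441 = 0.55801.
  gamma(0) = 5 * (1 + 0.55801) = 5 * 1.55801 = 7.79005, which rounds to 7.7901.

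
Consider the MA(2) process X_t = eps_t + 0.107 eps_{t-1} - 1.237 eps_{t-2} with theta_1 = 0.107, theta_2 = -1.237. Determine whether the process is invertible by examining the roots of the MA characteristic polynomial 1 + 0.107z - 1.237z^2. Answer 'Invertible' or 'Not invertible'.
\text{Not invertible}

The MA(q) characteristic polynomial is P(z) = 1 + 0.107z - 1.237z^2.
Invertibility requires all roots to lie outside the unit circle, i.e. |z| > 1 for every root.
Set 1 + (0.107) z + (-1.237) z^2 = 0, i.e. a z^2 + b z + c = 0 with a = -1.237, b = 0.107, c = 1.
Discriminant D = b^2 - 4ac = (0.107)^2 - 4*(-1.237)*1 = 0.011449 - (-4.948) = 4.959449.
D >= 0, so the roots are real: z = (-b +/- sqrt(D)) / (2a) = (-0.107 +/- 2.226982) / (-2.474).
  z_1 = (-0.107 + 2.226982) / (-2.474) = -0.8569,   |z_1| = 0.8569.
  z_2 = (-0.107 - 2.226982) / (-2.474) = 0.9434,   |z_2| = 0.9434.
Moduli of all roots: 0.8569, 0.9434.
All moduli strictly greater than 1? No.
Verdict: Not invertible.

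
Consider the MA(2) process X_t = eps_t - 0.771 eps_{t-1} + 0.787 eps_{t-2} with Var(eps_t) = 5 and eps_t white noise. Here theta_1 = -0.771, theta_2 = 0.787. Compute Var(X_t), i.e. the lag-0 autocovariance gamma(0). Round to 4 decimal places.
\gamma(0) = 11.0691

For an MA(q) process X_t = eps_t + sum_i theta_i eps_{t-i} with
Var(eps_t) = sigma^2, the variance is
  gamma(0) = sigma^2 * (1 + sum_i theta_i^2).
  sum_i theta_i^2 = (-0.771)^2 + (0.787)^2 = 0.594441 + 0.619369 = 1.21381.
  gamma(0) = 5 * (1 + 1.21381) = 5 * 2.21381 = 11.06905, which rounds to 11.0691.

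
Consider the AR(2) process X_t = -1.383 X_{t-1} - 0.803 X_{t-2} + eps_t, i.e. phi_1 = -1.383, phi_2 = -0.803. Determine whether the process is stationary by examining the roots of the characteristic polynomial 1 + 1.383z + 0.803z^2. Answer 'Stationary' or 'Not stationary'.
\text{Stationary}

The AR(p) characteristic polynomial is P(z) = 1 + 1.383z + 0.803z^2.
Stationarity requires all roots to lie outside the unit circle, i.e. |z| > 1 for every root.
Set 1 + (1.383) z + (0.803) z^2 = 0, i.e. a z^2 + b z + c = 0 with a = 0.803, b = 1.383, c = 1.
Discriminant D = b^2 - 4ac = (1.383)^2 - 4*(0.803)*1 = 1.912689 - (3.212) = -1.299311.
D < 0, so the roots are the complex-conjugate pair z = (-b +/- i sqrt(-D)) / (2a) = -0.8611 +/- 0.7098i.
For a conjugate pair |z|^2 = z * conj(z) = (product of roots) = c/a = 1/(0.803) = 1.24533, so |z| = sqrt(1.24533) = 1.1159 for both roots.
Moduli of all roots: 1.1159, 1.1159.
All moduli strictly greater than 1? Yes.
Verdict: Stationary.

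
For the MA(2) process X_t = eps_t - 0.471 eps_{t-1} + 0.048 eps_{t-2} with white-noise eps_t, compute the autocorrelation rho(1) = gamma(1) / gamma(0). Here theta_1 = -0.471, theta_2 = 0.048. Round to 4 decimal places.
\rho(1) = -0.4032

For an MA(q) process with theta_0 = 1, the autocovariance is
  gamma(k) = sigma^2 * sum_{i=0..q-k} theta_i * theta_{i+k},
and rho(k) = gamma(k) / gamma(0). Sigma^2 cancels.
  numerator   = (1)*(-0.471) + (-0.471)*(0.048) = -0.493608.
  denominator = (1)^2 + (-0.471)^2 + (0.048)^2 = 1.224145.
  rho(1) = -0.493608 / 1.224145 = -0.4032.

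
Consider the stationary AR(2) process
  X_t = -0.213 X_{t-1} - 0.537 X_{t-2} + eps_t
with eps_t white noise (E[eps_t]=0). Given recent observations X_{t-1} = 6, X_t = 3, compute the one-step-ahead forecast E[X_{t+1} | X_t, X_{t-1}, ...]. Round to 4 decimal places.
E[X_{t+1} \mid \mathcal F_t] = -3.8610

For an AR(p) model X_t = c + sum_i phi_i X_{t-i} + eps_t, the
one-step-ahead conditional mean is
  E[X_{t+1} | X_t, ...] = c + sum_i phi_i X_{t+1-i}.
Substitute known values:
  E[X_{t+1} | ...] = (-0.213) * (3) + (-0.537) * (6)
                   = -3.8610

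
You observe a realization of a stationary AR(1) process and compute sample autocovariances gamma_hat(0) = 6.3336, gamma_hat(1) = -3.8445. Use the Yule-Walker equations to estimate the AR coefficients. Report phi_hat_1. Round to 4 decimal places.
\hat\phi_{1} = -0.6070

The Yule-Walker equations for an AR(p) process read, in matrix form,
  Gamma_p phi = r_p,   with   (Gamma_p)_{ij} = gamma(|i - j|),
                       (r_p)_i = gamma(i),   i,j = 1..p.
Substitute the sample gammas (Toeplitz matrix and right-hand side of size 1):
  Gamma_p = [[6.3336]]
  r_p     = [-3.8445]
With p = 1 this is the single equation gamma(0) phi_1 = gamma(1):
  phi_hat_1 = gamma(1) / gamma(0) = -3.8445 / 6.3336 = -0.6070.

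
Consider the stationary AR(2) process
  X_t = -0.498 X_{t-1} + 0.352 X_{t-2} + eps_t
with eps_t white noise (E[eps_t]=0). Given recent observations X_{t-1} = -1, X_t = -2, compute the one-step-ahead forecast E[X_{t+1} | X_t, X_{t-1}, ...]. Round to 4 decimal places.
E[X_{t+1} \mid \mathcal F_t] = 0.6440

For an AR(p) model X_t = c + sum_i phi_i X_{t-i} + eps_t, the
one-step-ahead conditional mean is
  E[X_{t+1} | X_t, ...] = c + sum_i phi_i X_{t+1-i}.
Substitute known values:
  E[X_{t+1} | ...] = (-0.498) * (-2) + (0.352) * (-1)
                   = 0.6440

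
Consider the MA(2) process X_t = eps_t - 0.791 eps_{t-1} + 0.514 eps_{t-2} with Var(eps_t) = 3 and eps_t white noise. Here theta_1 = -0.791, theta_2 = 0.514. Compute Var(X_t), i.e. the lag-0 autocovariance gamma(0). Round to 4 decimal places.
\gamma(0) = 5.6696

For an MA(q) process X_t = eps_t + sum_i theta_i eps_{t-i} with
Var(eps_t) = sigma^2, the variance is
  gamma(0) = sigma^2 * (1 + sum_i theta_i^2).
  sum_i theta_i^2 = (-0.791)^2 + (0.514)^2 = 0.625681 + 0.264196 = 0.889877.
  gamma(0) = 3 * (1 + 0.889877) = 3 * 1.889877 = 5.669631, which rounds to 5.6696.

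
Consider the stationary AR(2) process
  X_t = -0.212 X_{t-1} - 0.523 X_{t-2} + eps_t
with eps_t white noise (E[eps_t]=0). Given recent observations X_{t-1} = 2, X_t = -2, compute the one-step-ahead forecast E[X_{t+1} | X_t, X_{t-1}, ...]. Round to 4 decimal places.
E[X_{t+1} \mid \mathcal F_t] = -0.6220

For an AR(p) model X_t = c + sum_i phi_i X_{t-i} + eps_t, the
one-step-ahead conditional mean is
  E[X_{t+1} | X_t, ...] = c + sum_i phi_i X_{t+1-i}.
Substitute known values:
  E[X_{t+1} | ...] = (-0.212) * (-2) + (-0.523) * (2)
                   = -0.6220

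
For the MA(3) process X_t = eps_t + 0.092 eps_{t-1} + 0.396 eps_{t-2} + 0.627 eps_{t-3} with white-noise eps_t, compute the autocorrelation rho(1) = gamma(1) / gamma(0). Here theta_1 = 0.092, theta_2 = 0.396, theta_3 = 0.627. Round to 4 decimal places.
\rho(1) = 0.2417

For an MA(q) process with theta_0 = 1, the autocovariance is
  gamma(k) = sigma^2 * sum_{i=0..q-k} theta_i * theta_{i+k},
and rho(k) = gamma(k) / gamma(0). Sigma^2 cancels.
  numerator   = (1)*(0.092) + (0.092)*(0.396) + (0.396)*(0.627) = 0.376724.
  denominator = (1)^2 + (0.092)^2 + (0.396)^2 + (0.627)^2 = 1.558409.
  rho(1) = 0.376724 / 1.558409 = 0.2417.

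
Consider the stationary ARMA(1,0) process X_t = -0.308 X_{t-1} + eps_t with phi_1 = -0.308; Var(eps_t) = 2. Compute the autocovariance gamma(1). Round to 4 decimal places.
\gamma(1) = -0.6806

Multiply the model equation by X_{t-k} and take expectations. With theta_0 = psi_0 = 1 and psi_j the MA(infinity) weights, this gives
  gamma(k) - sum_i phi_i gamma(k-i) = c_k,
  c_k = sigma^2 * sum_{j=k..q} theta_j psi_{j-k}   (c_k = 0 for k > q),
using gamma(-m) = gamma(m).
Pure AR (q = 0): c_0 = sigma^2 = 2, c_k = 0 for k >= 1.
Equations for k = 0 and k = 1 (AR order 1):
  gamma(0) = phi_1 gamma(1) + c_0
  gamma(1) = phi_1 gamma(0) + c_1
Substituting the second into the first: gamma(0) (1 - phi_1^2) = c_0 + phi_1 c_1, so
  gamma(0) = c_0 / (1 - phi_1^2) = 2 / (1 - (-0.308)^2) = 2 / 0.905136 = 2.209613.
  gamma(1) = phi_1 gamma(0) = (-0.308)(2.209613) = -0.680561.
Therefore gamma(1) = -0.6806 (to 4 decimal places).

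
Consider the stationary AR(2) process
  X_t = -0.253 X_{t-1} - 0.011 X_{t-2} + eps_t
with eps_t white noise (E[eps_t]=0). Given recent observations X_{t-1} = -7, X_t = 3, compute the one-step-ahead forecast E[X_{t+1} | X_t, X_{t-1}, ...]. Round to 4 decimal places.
E[X_{t+1} \mid \mathcal F_t] = -0.6820

For an AR(p) model X_t = c + sum_i phi_i X_{t-i} + eps_t, the
one-step-ahead conditional mean is
  E[X_{t+1} | X_t, ...] = c + sum_i phi_i X_{t+1-i}.
Substitute known values:
  E[X_{t+1} | ...] = (-0.253) * (3) + (-0.011) * (-7)
                   = -0.6820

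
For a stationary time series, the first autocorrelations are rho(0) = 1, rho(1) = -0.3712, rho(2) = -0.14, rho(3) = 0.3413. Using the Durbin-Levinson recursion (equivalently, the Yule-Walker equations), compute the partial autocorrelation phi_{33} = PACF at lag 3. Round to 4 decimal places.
\phi_{33} = 0.1980

The PACF at lag k is phi_{kk}, the last component of the solution
to the Yule-Walker system G_k phi = r_k where
  (G_k)_{ij} = rho(|i - j|), (r_k)_i = rho(i), i,j = 1..k.
Equivalently, Durbin-Levinson gives phi_{kk} iteratively:
  phi_{11} = rho(1)
  phi_{kk} = [rho(k) - sum_{j=1..k-1} phi_{k-1,j} rho(k-j)]
            / [1 - sum_{j=1..k-1} phi_{k-1,j} rho(j)],
  phi_{k,j} = phi_{k-1,j} - phi_{kk} phi_{k-1,k-j},  j = 1..k-1.
Step k = 1:
  phi_11 = rho(1) = -0.3712.
Step k = 2:
  phi_22 = [rho(2) - phi_11 rho(1)] / [1 - phi_11 rho(1)] = [-0.14 - (-0.3712)(-0.3712)] / [1 - (-0.3712)(-0.3712)]
         = -0.27778944 / 0.86221056 = -0.322183.
  Update: phi_21 = phi_11 - phi_22 phi_11 = -0.3712 - (-0.322183)(-0.3712) = -0.490794.
Step k = 3:
  phi_33 = [rho(3) - phi_21 rho(2) - phi_22 rho(1)] / [1 - phi_21 rho(1) - phi_22 rho(2)]
    numerator   = 0.3413 - (-0.490794)(-0.14) - (-0.322183)(-0.3712) = 0.15299454
    denominator = 1 - (-0.490794)(-0.3712) - (-0.322183)(-0.14) = 0.77271157
  phi_33 = 0.15299454 / 0.77271157 = 0.198.
Therefore phi_{33} = 0.1980.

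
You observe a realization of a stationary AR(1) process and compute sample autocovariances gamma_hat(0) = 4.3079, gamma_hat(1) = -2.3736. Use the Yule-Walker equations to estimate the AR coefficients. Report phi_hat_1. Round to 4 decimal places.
\hat\phi_{1} = -0.5510

The Yule-Walker equations for an AR(p) process read, in matrix form,
  Gamma_p phi = r_p,   with   (Gamma_p)_{ij} = gamma(|i - j|),
                       (r_p)_i = gamma(i),   i,j = 1..p.
Substitute the sample gammas (Toeplitz matrix and right-hand side of size 1):
  Gamma_p = [[4.3079]]
  r_p     = [-2.3736]
With p = 1 this is the single equation gamma(0) phi_1 = gamma(1):
  phi_hat_1 = gamma(1) / gamma(0) = -2.3736 / 4.3079 = -0.5510.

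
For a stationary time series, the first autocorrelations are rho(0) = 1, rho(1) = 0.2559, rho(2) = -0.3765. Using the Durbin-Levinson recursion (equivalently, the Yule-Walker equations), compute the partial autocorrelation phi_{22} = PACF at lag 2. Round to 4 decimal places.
\phi_{22} = -0.4730

The PACF at lag k is phi_{kk}, the last component of the solution
to the Yule-Walker system G_k phi = r_k where
  (G_k)_{ij} = rho(|i - j|), (r_k)_i = rho(i), i,j = 1..k.
Equivalently, Durbin-Levinson gives phi_{kk} iteratively:
  phi_{11} = rho(1)
  phi_{kk} = [rho(k) - sum_{j=1..k-1} phi_{k-1,j} rho(k-j)]
            / [1 - sum_{j=1..k-1} phi_{k-1,j} rho(j)],
  phi_{k,j} = phi_{k-1,j} - phi_{kk} phi_{k-1,k-j},  j = 1..k-1.
Step k = 1:
  phi_11 = rho(1) = 0.2559.
Step k = 2:
  phi_22 = [rho(2) - phi_11 rho(1)] / [1 - phi_11 rho(1)] = [-0.3765 - (0.2559)(0.2559)] / [1 - (0.2559)(0.2559)]
         = -0.44198481 / 0.93451519 = -0.473.
Therefore phi_{22} = -0.4730.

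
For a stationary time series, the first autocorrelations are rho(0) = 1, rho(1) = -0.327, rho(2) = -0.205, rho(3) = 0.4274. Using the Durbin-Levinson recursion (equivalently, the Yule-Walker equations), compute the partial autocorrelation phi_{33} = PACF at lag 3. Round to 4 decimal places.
\phi_{33} = 0.2841

The PACF at lag k is phi_{kk}, the last component of the solution
to the Yule-Walker system G_k phi = r_k where
  (G_k)_{ij} = rho(|i - j|), (r_k)_i = rho(i), i,j = 1..k.
Equivalently, Durbin-Levinson gives phi_{kk} iteratively:
  phi_{11} = rho(1)
  phi_{kk} = [rho(k) - sum_{j=1..k-1} phi_{k-1,j} rho(k-j)]
            / [1 - sum_{j=1..k-1} phi_{k-1,j} rho(j)],
  phi_{k,j} = phi_{k-1,j} - phi_{kk} phi_{k-1,k-j},  j = 1..k-1.
Step k = 1:
  phi_11 = rho(1) = -0.327.
Step k = 2:
  phi_22 = [rho(2) - phi_11 rho(1)] / [1 - phi_11 rho(1)] = [-0.205 - (-0.327)(-0.327)] / [1 - (-0.327)(-0.327)]
         = -0.311929 / 0.893071 = -0.349277.
  Update: phi_21 = phi_11 - phi_22 phi_11 = -0.327 - (-0.349277)(-0.327) = -0.441214.
Step k = 3:
  phi_33 = [rho(3) - phi_21 rho(2) - phi_22 rho(1)] / [1 - phi_21 rho(1) - phi_22 rho(2)]
    numerator   = 0.4274 - (-0.441214)(-0.205) - (-0.349277)(-0.327) = 0.22273771
    denominator = 1 - (-0.441214)(-0.327) - (-0.349277)(-0.205) = 0.78412143
  phi_33 = 0.22273771 / 0.78412143 = 0.2841.
Therefore phi_{33} = 0.2841.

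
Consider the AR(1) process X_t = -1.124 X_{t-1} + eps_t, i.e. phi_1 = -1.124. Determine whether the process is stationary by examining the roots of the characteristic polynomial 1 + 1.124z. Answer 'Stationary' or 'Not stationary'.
\text{Not stationary}

The AR(p) characteristic polynomial is P(z) = 1 + 1.124z.
Stationarity requires all roots to lie outside the unit circle, i.e. |z| > 1 for every root.
This is linear in z: 1 + (1.124) z = 0  =>  z = -1/(1.124) = -0.88968,  |z| = 0.88968.
Moduli of all roots: 0.8897.
All moduli strictly greater than 1? No.
Verdict: Not stationary.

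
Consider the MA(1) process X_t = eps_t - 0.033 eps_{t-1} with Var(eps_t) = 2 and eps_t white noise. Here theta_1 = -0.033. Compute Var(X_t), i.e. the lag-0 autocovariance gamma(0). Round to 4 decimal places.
\gamma(0) = 2.0022

For an MA(q) process X_t = eps_t + sum_i theta_i eps_{t-i} with
Var(eps_t) = sigma^2, the variance is
  gamma(0) = sigma^2 * (1 + sum_i theta_i^2).
  sum_i theta_i^2 = (-0.033)^2 = 0.001089.
  gamma(0) = 2 * (1 + 0.001089) = 2 * 1.001089 = 2.002178, which rounds to 2.0022.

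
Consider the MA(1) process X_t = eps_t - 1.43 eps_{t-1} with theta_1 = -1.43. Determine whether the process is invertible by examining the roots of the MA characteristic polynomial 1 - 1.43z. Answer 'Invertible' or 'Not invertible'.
\text{Not invertible}

The MA(q) characteristic polynomial is P(z) = 1 - 1.43z.
Invertibility requires all roots to lie outside the unit circle, i.e. |z| > 1 for every root.
This is linear in z: 1 + (-1.43) z = 0  =>  z = -1/(-1.43) = 0.699301,  |z| = 0.699301.
Moduli of all roots: 0.6993.
All moduli strictly greater than 1? No.
Verdict: Not invertible.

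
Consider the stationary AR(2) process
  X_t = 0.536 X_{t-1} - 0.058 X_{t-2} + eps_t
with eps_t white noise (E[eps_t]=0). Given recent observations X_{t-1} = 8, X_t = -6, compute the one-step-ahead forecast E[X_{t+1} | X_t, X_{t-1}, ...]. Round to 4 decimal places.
E[X_{t+1} \mid \mathcal F_t] = -3.6800

For an AR(p) model X_t = c + sum_i phi_i X_{t-i} + eps_t, the
one-step-ahead conditional mean is
  E[X_{t+1} | X_t, ...] = c + sum_i phi_i X_{t+1-i}.
Substitute known values:
  E[X_{t+1} | ...] = (0.536) * (-6) + (-0.058) * (8)
                   = -3.6800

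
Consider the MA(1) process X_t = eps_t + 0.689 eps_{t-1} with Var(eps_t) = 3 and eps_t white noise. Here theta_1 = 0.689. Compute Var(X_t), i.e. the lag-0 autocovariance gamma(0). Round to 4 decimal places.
\gamma(0) = 4.4242

For an MA(q) process X_t = eps_t + sum_i theta_i eps_{t-i} with
Var(eps_t) = sigma^2, the variance is
  gamma(0) = sigma^2 * (1 + sum_i theta_i^2).
  sum_i theta_i^2 = (0.689)^2 = 0.474721.
  gamma(0) = 3 * (1 + 0.474721) = 3 * 1.474721 = 4.424163, which rounds to 4.4242.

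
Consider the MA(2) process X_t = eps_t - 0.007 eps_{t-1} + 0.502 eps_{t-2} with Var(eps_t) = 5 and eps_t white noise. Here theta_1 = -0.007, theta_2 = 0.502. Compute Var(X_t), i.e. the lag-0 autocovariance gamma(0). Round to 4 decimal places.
\gamma(0) = 6.2603

For an MA(q) process X_t = eps_t + sum_i theta_i eps_{t-i} with
Var(eps_t) = sigma^2, the variance is
  gamma(0) = sigma^2 * (1 + sum_i theta_i^2).
  sum_i theta_i^2 = (-0.007)^2 + (0.502)^2 = 0.000049 + 0.252004 = 0.252053.
  gamma(0) = 5 * (1 + 0.252053) = 5 * 1.252053 = 6.260265, which rounds to 6.2603.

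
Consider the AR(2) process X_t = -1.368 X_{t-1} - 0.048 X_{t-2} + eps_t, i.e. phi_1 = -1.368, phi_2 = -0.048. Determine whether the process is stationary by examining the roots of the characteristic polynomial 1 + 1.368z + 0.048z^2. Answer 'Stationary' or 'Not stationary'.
\text{Not stationary}

The AR(p) characteristic polynomial is P(z) = 1 + 1.368z + 0.048z^2.
Stationarity requires all roots to lie outside the unit circle, i.e. |z| > 1 for every root.
Set 1 + (1.368) z + (0.048) z^2 = 0, i.e. a z^2 + b z + c = 0 with a = 0.048, b = 1.368, c = 1.
Discriminant D = b^2 - 4ac = (1.368)^2 - 4*(0.048)*1 = 1.871424 - (0.192) = 1.679424.
D >= 0, so the roots are real: z = (-b +/- sqrt(D)) / (2a) = (-1.368 +/- 1.295926) / (0.096).
  z_1 = (-1.368 + 1.295926) / (0.096) = -0.7508,   |z_1| = 0.7508.
  z_2 = (-1.368 - 1.295926) / (0.096) = -27.7492,   |z_2| = 27.7492.
Moduli of all roots: 0.7508, 27.7492.
All moduli strictly greater than 1? No.
Verdict: Not stationary.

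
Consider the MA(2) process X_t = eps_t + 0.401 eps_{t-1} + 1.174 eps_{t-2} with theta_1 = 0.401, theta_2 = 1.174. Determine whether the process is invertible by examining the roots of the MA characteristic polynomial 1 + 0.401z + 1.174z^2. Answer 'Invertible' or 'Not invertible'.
\text{Not invertible}

The MA(q) characteristic polynomial is P(z) = 1 + 0.401z + 1.174z^2.
Invertibility requires all roots to lie outside the unit circle, i.e. |z| > 1 for every root.
Set 1 + (0.401) z + (1.174) z^2 = 0, i.e. a z^2 + b z + c = 0 with a = 1.174, b = 0.401, c = 1.
Discriminant D = b^2 - 4ac = (0.401)^2 - 4*(1.174)*1 = 0.160801 - (4.696) = -4.535199.
D < 0, so the roots are the complex-conjugate pair z = (-b +/- i sqrt(-D)) / (2a) = -0.1708 +/- 0.907i.
For a conjugate pair |z|^2 = z * conj(z) = (product of roots) = c/a = 1/(1.174) = 0.851789, so |z| = sqrt(0.851789) = 0.9229 for both roots.
Moduli of all roots: 0.9229, 0.9229.
All moduli strictly greater than 1? No.
Verdict: Not invertible.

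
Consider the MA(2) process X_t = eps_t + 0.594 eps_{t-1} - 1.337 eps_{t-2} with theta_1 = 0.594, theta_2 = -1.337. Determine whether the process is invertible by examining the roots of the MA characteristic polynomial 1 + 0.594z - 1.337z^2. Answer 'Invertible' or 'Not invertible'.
\text{Not invertible}

The MA(q) characteristic polynomial is P(z) = 1 + 0.594z - 1.337z^2.
Invertibility requires all roots to lie outside the unit circle, i.e. |z| > 1 for every root.
Set 1 + (0.594) z + (-1.337) z^2 = 0, i.e. a z^2 + b z + c = 0 with a = -1.337, b = 0.594, c = 1.
Discriminant D = b^2 - 4ac = (0.594)^2 - 4*(-1.337)*1 = 0.352836 - (-5.348) = 5.700836.
D >= 0, so the roots are real: z = (-b +/- sqrt(D)) / (2a) = (-0.594 +/- 2.387642) / (-2.674).
  z_1 = (-0.594 + 2.387642) / (-2.674) = -0.6708,   |z_1| = 0.6708.
  z_2 = (-0.594 - 2.387642) / (-2.674) = 1.115,   |z_2| = 1.115.
Moduli of all roots: 0.6708, 1.1150.
All moduli strictly greater than 1? No.
Verdict: Not invertible.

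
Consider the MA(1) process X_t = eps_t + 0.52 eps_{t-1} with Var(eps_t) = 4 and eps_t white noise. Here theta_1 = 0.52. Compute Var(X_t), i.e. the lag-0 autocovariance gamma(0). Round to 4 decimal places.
\gamma(0) = 5.0816

For an MA(q) process X_t = eps_t + sum_i theta_i eps_{t-i} with
Var(eps_t) = sigma^2, the variance is
  gamma(0) = sigma^2 * (1 + sum_i theta_i^2).
  sum_i theta_i^2 = (0.52)^2 = 0.2704.
  gamma(0) = 4 * (1 + 0.2704) = 4 * 1.2704 = 5.0816.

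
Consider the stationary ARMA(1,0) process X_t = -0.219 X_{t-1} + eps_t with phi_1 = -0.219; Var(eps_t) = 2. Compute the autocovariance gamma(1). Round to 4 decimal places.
\gamma(1) = -0.4601

Multiply the model equation by X_{t-k} and take expectations. With theta_0 = psi_0 = 1 and psi_j the MA(infinity) weights, this gives
  gamma(k) - sum_i phi_i gamma(k-i) = c_k,
  c_k = sigma^2 * sum_{j=k..q} theta_j psi_{j-k}   (c_k = 0 for k > q),
using gamma(-m) = gamma(m).
Pure AR (q = 0): c_0 = sigma^2 = 2, c_k = 0 for k >= 1.
Equations for k = 0 and k = 1 (AR order 1):
  gamma(0) = phi_1 gamma(1) + c_0
  gamma(1) = phi_1 gamma(0) + c_1
Substituting the second into the first: gamma(0) (1 - phi_1^2) = c_0 + phi_1 c_1, so
  gamma(0) = c_0 / (1 - phi_1^2) = 2 / (1 - (-0.219)^2) = 2 / 0.952039 = 2.100754.
  gamma(1) = phi_1 gamma(0) = (-0.219)(2.100754) = -0.460065.
Therefore gamma(1) = -0.4601 (to 4 decimal places).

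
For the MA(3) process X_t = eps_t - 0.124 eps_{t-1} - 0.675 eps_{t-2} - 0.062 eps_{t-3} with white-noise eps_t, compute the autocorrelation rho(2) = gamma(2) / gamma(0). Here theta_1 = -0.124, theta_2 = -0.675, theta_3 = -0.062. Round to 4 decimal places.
\rho(2) = -0.4525

For an MA(q) process with theta_0 = 1, the autocovariance is
  gamma(k) = sigma^2 * sum_{i=0..q-k} theta_i * theta_{i+k},
and rho(k) = gamma(k) / gamma(0). Sigma^2 cancels.
  numerator   = (1)*(-0.675) + (-0.124)*(-0.062) = -0.667312.
  denominator = (1)^2 + (-0.124)^2 + (-0.675)^2 + (-0.062)^2 = 1.474845.
  rho(2) = -0.667312 / 1.474845 = -0.4525.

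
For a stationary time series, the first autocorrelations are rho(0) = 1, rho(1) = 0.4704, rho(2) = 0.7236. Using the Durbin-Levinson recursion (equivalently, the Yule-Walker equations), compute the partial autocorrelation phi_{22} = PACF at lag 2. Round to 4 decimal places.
\phi_{22} = 0.6451

The PACF at lag k is phi_{kk}, the last component of the solution
to the Yule-Walker system G_k phi = r_k where
  (G_k)_{ij} = rho(|i - j|), (r_k)_i = rho(i), i,j = 1..k.
Equivalently, Durbin-Levinson gives phi_{kk} iteratively:
  phi_{11} = rho(1)
  phi_{kk} = [rho(k) - sum_{j=1..k-1} phi_{k-1,j} rho(k-j)]
            / [1 - sum_{j=1..k-1} phi_{k-1,j} rho(j)],
  phi_{k,j} = phi_{k-1,j} - phi_{kk} phi_{k-1,k-j},  j = 1..k-1.
Step k = 1:
  phi_11 = rho(1) = 0.4704.
Step k = 2:
  phi_22 = [rho(2) - phi_11 rho(1)] / [1 - phi_11 rho(1)] = [0.7236 - (0.4704)(0.4704)] / [1 - (0.4704)(0.4704)]
         = 0.50232384 / 0.77872384 = 0.6451.
Therefore phi_{22} = 0.6451.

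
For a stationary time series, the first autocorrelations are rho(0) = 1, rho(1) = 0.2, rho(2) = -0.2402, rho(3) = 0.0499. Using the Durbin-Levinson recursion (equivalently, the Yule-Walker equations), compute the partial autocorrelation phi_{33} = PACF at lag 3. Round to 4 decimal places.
\phi_{33} = 0.1940

The PACF at lag k is phi_{kk}, the last component of the solution
to the Yule-Walker system G_k phi = r_k where
  (G_k)_{ij} = rho(|i - j|), (r_k)_i = rho(i), i,j = 1..k.
Equivalently, Durbin-Levinson gives phi_{kk} iteratively:
  phi_{11} = rho(1)
  phi_{kk} = [rho(k) - sum_{j=1..k-1} phi_{k-1,j} rho(k-j)]
            / [1 - sum_{j=1..k-1} phi_{k-1,j} rho(j)],
  phi_{k,j} = phi_{k-1,j} - phi_{kk} phi_{k-1,k-j},  j = 1..k-1.
Step k = 1:
  phi_11 = rho(1) = 0.2.
Step k = 2:
  phi_22 = [rho(2) - phi_11 rho(1)] / [1 - phi_11 rho(1)] = [-0.2402 - (0.2)(0.2)] / [1 - (0.2)(0.2)]
         = -0.2802 / 0.96 = -0.291875.
  Update: phi_21 = phi_11 - phi_22 phi_11 = 0.2 - (-0.291875)(0.2) = 0.258375.
Step k = 3:
  phi_33 = [rho(3) - phi_21 rho(2) - phi_22 rho(1)] / [1 - phi_21 rho(1) - phi_22 rho(2)]
    numerator   = 0.0499 - (0.258375)(-0.2402) - (-0.291875)(0.2) = 0.17033668
    denominator = 1 - (0.258375)(0.2) - (-0.291875)(-0.2402) = 0.87821662
  phi_33 = 0.17033668 / 0.87821662 = 0.194.
Therefore phi_{33} = 0.1940.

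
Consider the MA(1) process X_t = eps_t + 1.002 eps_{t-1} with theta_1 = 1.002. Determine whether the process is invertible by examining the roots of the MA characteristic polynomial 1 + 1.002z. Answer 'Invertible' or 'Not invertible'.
\text{Not invertible}

The MA(q) characteristic polynomial is P(z) = 1 + 1.002z.
Invertibility requires all roots to lie outside the unit circle, i.e. |z| > 1 for every root.
This is linear in z: 1 + (1.002) z = 0  =>  z = -1/(1.002) = -0.998004,  |z| = 0.998004.
Moduli of all roots: 0.9980.
All moduli strictly greater than 1? No.
Verdict: Not invertible.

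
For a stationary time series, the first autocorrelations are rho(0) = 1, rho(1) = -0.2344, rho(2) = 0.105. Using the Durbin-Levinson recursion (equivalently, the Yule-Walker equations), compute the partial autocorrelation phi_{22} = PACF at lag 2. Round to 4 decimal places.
\phi_{22} = 0.0530

The PACF at lag k is phi_{kk}, the last component of the solution
to the Yule-Walker system G_k phi = r_k where
  (G_k)_{ij} = rho(|i - j|), (r_k)_i = rho(i), i,j = 1..k.
Equivalently, Durbin-Levinson gives phi_{kk} iteratively:
  phi_{11} = rho(1)
  phi_{kk} = [rho(k) - sum_{j=1..k-1} phi_{k-1,j} rho(k-j)]
            / [1 - sum_{j=1..k-1} phi_{k-1,j} rho(j)],
  phi_{k,j} = phi_{k-1,j} - phi_{kk} phi_{k-1,k-j},  j = 1..k-1.
Step k = 1:
  phi_11 = rho(1) = -0.2344.
Step k = 2:
  phi_22 = [rho(2) - phi_11 rho(1)] / [1 - phi_11 rho(1)] = [0.105 - (-0.2344)(-0.2344)] / [1 - (-0.2344)(-0.2344)]
         = 0.05005664 / 0.94505664 = 0.053.
Therefore phi_{22} = 0.0530.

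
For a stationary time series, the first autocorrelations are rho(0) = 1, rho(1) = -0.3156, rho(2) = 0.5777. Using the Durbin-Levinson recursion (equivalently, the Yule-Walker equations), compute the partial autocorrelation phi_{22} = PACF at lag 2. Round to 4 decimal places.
\phi_{22} = 0.5310

The PACF at lag k is phi_{kk}, the last component of the solution
to the Yule-Walker system G_k phi = r_k where
  (G_k)_{ij} = rho(|i - j|), (r_k)_i = rho(i), i,j = 1..k.
Equivalently, Durbin-Levinson gives phi_{kk} iteratively:
  phi_{11} = rho(1)
  phi_{kk} = [rho(k) - sum_{j=1..k-1} phi_{k-1,j} rho(k-j)]
            / [1 - sum_{j=1..k-1} phi_{k-1,j} rho(j)],
  phi_{k,j} = phi_{k-1,j} - phi_{kk} phi_{k-1,k-j},  j = 1..k-1.
Step k = 1:
  phi_11 = rho(1) = -0.3156.
Step k = 2:
  phi_22 = [rho(2) - phi_11 rho(1)] / [1 - phi_11 rho(1)] = [0.5777 - (-0.3156)(-0.3156)] / [1 - (-0.3156)(-0.3156)]
         = 0.47809664 / 0.90039664 = 0.531.
Therefore phi_{22} = 0.5310.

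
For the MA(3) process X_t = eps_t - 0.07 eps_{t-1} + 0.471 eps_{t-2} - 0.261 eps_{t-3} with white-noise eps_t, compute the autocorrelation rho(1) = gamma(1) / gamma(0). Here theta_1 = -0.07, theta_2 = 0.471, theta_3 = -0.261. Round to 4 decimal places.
\rho(1) = -0.1745

For an MA(q) process with theta_0 = 1, the autocovariance is
  gamma(k) = sigma^2 * sum_{i=0..q-k} theta_i * theta_{i+k},
and rho(k) = gamma(k) / gamma(0). Sigma^2 cancels.
  numerator   = (1)*(-0.07) + (-0.07)*(0.471) + (0.471)*(-0.261) = -0.225901.
  denominator = (1)^2 + (-0.07)^2 + (0.471)^2 + (-0.261)^2 = 1.294862.
  rho(1) = -0.225901 / 1.294862 = -0.1745.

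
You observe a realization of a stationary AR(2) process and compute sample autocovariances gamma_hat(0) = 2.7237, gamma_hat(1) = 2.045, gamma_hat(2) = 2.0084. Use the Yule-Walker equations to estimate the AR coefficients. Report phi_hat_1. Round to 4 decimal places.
\hat\phi_{1} = 0.4520

The Yule-Walker equations for an AR(p) process read, in matrix form,
  Gamma_p phi = r_p,   with   (Gamma_p)_{ij} = gamma(|i - j|),
                       (r_p)_i = gamma(i),   i,j = 1..p.
Substitute the sample gammas (Toeplitz matrix and right-hand side of size 2):
  Gamma_p = [[2.7237, 2.045], [2.045, 2.7237]]
  r_p     = [2.045, 2.0084]
Written out:
  2.7237 phi_1 + 2.045 phi_2 = 2.045
  2.045 phi_1 + 2.7237 phi_2 = 2.0084
Solve by Cramer's rule:
  det = gamma(0)^2 - gamma(1)^2 = (2.7237)^2 - (2.045)^2 = 7.41854169 - 4.182025 = 3.23651669
  phi_hat_1 = [gamma(1) gamma(0) - gamma(1) gamma(2)] / det = [(2.045)(2.7237) - (2.045)(2.0084)] / 3.23651669 = 1.4627885 / 3.23651669 = 0.452
  phi_hat_2 = [gamma(0) gamma(2) - gamma(1)^2] / det = [(2.7237)(2.0084) - (2.045)^2] / 3.23651669 = 1.28825408 / 3.23651669 = 0.398
So phi_hat = [0.4520, 0.3980].
Therefore phi_hat_1 = 0.4520.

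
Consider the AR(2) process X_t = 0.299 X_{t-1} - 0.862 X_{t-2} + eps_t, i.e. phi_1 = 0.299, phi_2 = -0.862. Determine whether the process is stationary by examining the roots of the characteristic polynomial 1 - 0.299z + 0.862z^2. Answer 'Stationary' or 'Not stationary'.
\text{Stationary}

The AR(p) characteristic polynomial is P(z) = 1 - 0.299z + 0.862z^2.
Stationarity requires all roots to lie outside the unit circle, i.e. |z| > 1 for every root.
Set 1 + (-0.299) z + (0.862) z^2 = 0, i.e. a z^2 + b z + c = 0 with a = 0.862, b = -0.299, c = 1.
Discriminant D = b^2 - 4ac = (-0.299)^2 - 4*(0.862)*1 = 0.089401 - (3.448) = -3.358599.
D < 0, so the roots are the complex-conjugate pair z = (-b +/- i sqrt(-D)) / (2a) = 0.1734 +/- 1.063i.
For a conjugate pair |z|^2 = z * conj(z) = (product of roots) = c/a = 1/(0.862) = 1.160093, so |z| = sqrt(1.160093) = 1.0771 for both roots.
Moduli of all roots: 1.0771, 1.0771.
All moduli strictly greater than 1? Yes.
Verdict: Stationary.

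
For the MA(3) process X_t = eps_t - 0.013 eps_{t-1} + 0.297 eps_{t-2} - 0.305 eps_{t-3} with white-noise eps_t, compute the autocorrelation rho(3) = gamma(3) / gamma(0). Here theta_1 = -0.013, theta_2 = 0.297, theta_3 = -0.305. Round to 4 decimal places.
\rho(3) = -0.2582

For an MA(q) process with theta_0 = 1, the autocovariance is
  gamma(k) = sigma^2 * sum_{i=0..q-k} theta_i * theta_{i+k},
and rho(k) = gamma(k) / gamma(0). Sigma^2 cancels.
  numerator   = (1)*(-0.305) = -0.305.
  denominator = (1)^2 + (-0.013)^2 + (0.297)^2 + (-0.305)^2 = 1.181403.
  rho(3) = -0.305 / 1.181403 = -0.2582.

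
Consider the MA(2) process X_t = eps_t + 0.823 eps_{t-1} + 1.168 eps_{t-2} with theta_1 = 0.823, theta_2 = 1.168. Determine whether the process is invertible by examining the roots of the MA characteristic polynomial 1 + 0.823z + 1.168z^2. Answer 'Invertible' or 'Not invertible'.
\text{Not invertible}

The MA(q) characteristic polynomial is P(z) = 1 + 0.823z + 1.168z^2.
Invertibility requires all roots to lie outside the unit circle, i.e. |z| > 1 for every root.
Set 1 + (0.823) z + (1.168) z^2 = 0, i.e. a z^2 + b z + c = 0 with a = 1.168, b = 0.823, c = 1.
Discriminant D = b^2 - 4ac = (0.823)^2 - 4*(1.168)*1 = 0.677329 - (4.672) = -3.994671.
D < 0, so the roots are the complex-conjugate pair z = (-b +/- i sqrt(-D)) / (2a) = -0.3523 +/- 0.8556i.
For a conjugate pair |z|^2 = z * conj(z) = (product of roots) = c/a = 1/(1.168) = 0.856164, so |z| = sqrt(0.856164) = 0.9253 for both roots.
Moduli of all roots: 0.9253, 0.9253.
All moduli strictly greater than 1? No.
Verdict: Not invertible.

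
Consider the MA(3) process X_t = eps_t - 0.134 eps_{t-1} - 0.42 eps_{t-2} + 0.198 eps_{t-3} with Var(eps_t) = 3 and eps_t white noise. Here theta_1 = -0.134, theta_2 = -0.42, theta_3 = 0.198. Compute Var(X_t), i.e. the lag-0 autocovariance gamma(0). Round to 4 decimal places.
\gamma(0) = 3.7007

For an MA(q) process X_t = eps_t + sum_i theta_i eps_{t-i} with
Var(eps_t) = sigma^2, the variance is
  gamma(0) = sigma^2 * (1 + sum_i theta_i^2).
  sum_i theta_i^2 = (-0.134)^2 + (-0.42)^2 + (0.198)^2 = 0.017956 + 0.1764 + 0.039204 = 0.23356.
  gamma(0) = 3 * (1 + 0.23356) = 3 * 1.23356 = 3.70068, which rounds to 3.7007.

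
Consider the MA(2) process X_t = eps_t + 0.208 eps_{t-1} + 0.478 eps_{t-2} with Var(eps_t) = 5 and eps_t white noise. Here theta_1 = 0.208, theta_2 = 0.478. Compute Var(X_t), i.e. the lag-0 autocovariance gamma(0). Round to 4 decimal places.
\gamma(0) = 6.3587

For an MA(q) process X_t = eps_t + sum_i theta_i eps_{t-i} with
Var(eps_t) = sigma^2, the variance is
  gamma(0) = sigma^2 * (1 + sum_i theta_i^2).
  sum_i theta_i^2 = (0.208)^2 + (0.478)^2 = 0.043264 + 0.228484 = 0.271748.
  gamma(0) = 5 * (1 + 0.271748) = 5 * 1.271748 = 6.35874, which rounds to 6.3587.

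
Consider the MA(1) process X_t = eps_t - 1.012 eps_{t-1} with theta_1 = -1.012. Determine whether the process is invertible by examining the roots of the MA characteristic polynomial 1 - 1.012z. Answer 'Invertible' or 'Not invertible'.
\text{Not invertible}

The MA(q) characteristic polynomial is P(z) = 1 - 1.012z.
Invertibility requires all roots to lie outside the unit circle, i.e. |z| > 1 for every root.
This is linear in z: 1 + (-1.012) z = 0  =>  z = -1/(-1.012) = 0.988142,  |z| = 0.988142.
Moduli of all roots: 0.9881.
All moduli strictly greater than 1? No.
Verdict: Not invertible.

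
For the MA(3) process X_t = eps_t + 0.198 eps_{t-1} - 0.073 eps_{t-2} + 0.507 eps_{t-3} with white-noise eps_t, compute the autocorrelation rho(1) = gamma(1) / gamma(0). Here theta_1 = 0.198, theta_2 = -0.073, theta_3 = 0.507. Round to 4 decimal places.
\rho(1) = 0.1126

For an MA(q) process with theta_0 = 1, the autocovariance is
  gamma(k) = sigma^2 * sum_{i=0..q-k} theta_i * theta_{i+k},
and rho(k) = gamma(k) / gamma(0). Sigma^2 cancels.
  numerator   = (1)*(0.198) + (0.198)*(-0.073) + (-0.073)*(0.507) = 0.146535.
  denominator = (1)^2 + (0.198)^2 + (-0.073)^2 + (0.507)^2 = 1.301582.
  rho(1) = 0.146535 / 1.301582 = 0.1126.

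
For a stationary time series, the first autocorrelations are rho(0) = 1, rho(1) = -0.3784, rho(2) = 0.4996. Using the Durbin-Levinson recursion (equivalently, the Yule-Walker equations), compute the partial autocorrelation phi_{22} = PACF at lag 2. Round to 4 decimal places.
\phi_{22} = 0.4160

The PACF at lag k is phi_{kk}, the last component of the solution
to the Yule-Walker system G_k phi = r_k where
  (G_k)_{ij} = rho(|i - j|), (r_k)_i = rho(i), i,j = 1..k.
Equivalently, Durbin-Levinson gives phi_{kk} iteratively:
  phi_{11} = rho(1)
  phi_{kk} = [rho(k) - sum_{j=1..k-1} phi_{k-1,j} rho(k-j)]
            / [1 - sum_{j=1..k-1} phi_{k-1,j} rho(j)],
  phi_{k,j} = phi_{k-1,j} - phi_{kk} phi_{k-1,k-j},  j = 1..k-1.
Step k = 1:
  phi_11 = rho(1) = -0.3784.
Step k = 2:
  phi_22 = [rho(2) - phi_11 rho(1)] / [1 - phi_11 rho(1)] = [0.4996 - (-0.3784)(-0.3784)] / [1 - (-0.3784)(-0.3784)]
         = 0.35641344 / 0.85681344 = 0.416.
Therefore phi_{22} = 0.4160.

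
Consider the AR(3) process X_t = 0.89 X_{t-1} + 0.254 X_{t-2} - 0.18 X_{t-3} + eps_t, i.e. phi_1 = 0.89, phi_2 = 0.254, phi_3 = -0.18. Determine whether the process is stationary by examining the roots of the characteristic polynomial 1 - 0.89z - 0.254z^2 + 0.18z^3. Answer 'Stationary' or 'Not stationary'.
\text{Stationary}

The AR(p) characteristic polynomial is P(z) = 1 - 0.89z - 0.254z^2 + 0.18z^3.
Stationarity requires all roots to lie outside the unit circle, i.e. |z| > 1 for every root.
Degree 3: look for a simple real root z0 first, then factor out (1 - z/z0) and solve the remaining quadratic.
Testing z0 = 2.5: P(2.5) = 1 + (-0.89)(2.5) + (-0.254)(2.5)^2 + (0.18)(2.5)^3
  = 1 + (-2.225) + (-1.5875) + (2.8125) = 0.  So z_0 = 2.5 is a root, |z_0| = 2.5.
Divide out the factor (1 - 0.4 z) = (1 - z/z0) (since 1/z0 = 0.4):
  P(z) = (1 - 0.4 z)(1 + (-0.49) z + (-0.45) z^2)
  [check: z-coef -0.49 - (0.4) = -0.89; z^2-coef -0.45 - (0.4)(-0.49) = -0.254; z^3-coef -(0.4)(-0.45) = 0.18.]
Remaining roots from the quadratic factor 1 + (-0.49) z + (-0.45) z^2:
  Set 1 + (-0.49) z + (-0.45) z^2 = 0, i.e. a z^2 + b z + c = 0 with a = -0.45, b = -0.49, c = 1.
  Discriminant D = b^2 - 4ac = (-0.49)^2 - 4*(-0.45)*1 = 0.2401 - (-1.8) = 2.0401.
  D >= 0, so the roots are real: z = (-b +/- sqrt(D)) / (2a) = (0.49 +/- 1.428321) / (-0.9).
    z_1 = (0.49 + 1.428321) / (-0.9) = -2.1315,   |z_1| = 2.1315.
    z_2 = (0.49 - 1.428321) / (-0.9) = 1.0426,   |z_2| = 1.0426.
Moduli of all roots: 2.5000, 2.1315, 1.0426.
All moduli strictly greater than 1? Yes.
Verdict: Stationary.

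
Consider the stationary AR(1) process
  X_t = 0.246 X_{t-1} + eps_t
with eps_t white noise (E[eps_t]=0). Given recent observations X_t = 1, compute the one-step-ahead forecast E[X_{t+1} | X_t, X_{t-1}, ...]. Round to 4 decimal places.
E[X_{t+1} \mid \mathcal F_t] = 0.2460

For an AR(p) model X_t = c + sum_i phi_i X_{t-i} + eps_t, the
one-step-ahead conditional mean is
  E[X_{t+1} | X_t, ...] = c + sum_i phi_i X_{t+1-i}.
Substitute known values:
  E[X_{t+1} | ...] = (0.246) * (1)
                   = 0.2460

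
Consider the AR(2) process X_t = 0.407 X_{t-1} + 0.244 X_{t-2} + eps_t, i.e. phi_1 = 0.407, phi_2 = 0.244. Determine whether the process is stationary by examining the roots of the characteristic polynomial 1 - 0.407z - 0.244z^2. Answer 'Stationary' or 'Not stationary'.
\text{Stationary}

The AR(p) characteristic polynomial is P(z) = 1 - 0.407z - 0.244z^2.
Stationarity requires all roots to lie outside the unit circle, i.e. |z| > 1 for every root.
Set 1 + (-0.407) z + (-0.244) z^2 = 0, i.e. a z^2 + b z + c = 0 with a = -0.244, b = -0.407, c = 1.
Discriminant D = b^2 - 4ac = (-0.407)^2 - 4*(-0.244)*1 = 0.165649 - (-0.976) = 1.141649.
D >= 0, so the roots are real: z = (-b +/- sqrt(D)) / (2a) = (0.407 +/- 1.06848) / (-0.488).
  z_1 = (0.407 + 1.06848) / (-0.488) = -3.0235,   |z_1| = 3.0235.
  z_2 = (0.407 - 1.06848) / (-0.488) = 1.3555,   |z_2| = 1.3555.
Moduli of all roots: 3.0235, 1.3555.
All moduli strictly greater than 1? Yes.
Verdict: Stationary.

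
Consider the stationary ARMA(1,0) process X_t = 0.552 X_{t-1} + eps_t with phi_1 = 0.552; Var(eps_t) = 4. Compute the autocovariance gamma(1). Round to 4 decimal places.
\gamma(1) = 3.1756

Multiply the model equation by X_{t-k} and take expectations. With theta_0 = psi_0 = 1 and psi_j the MA(infinity) weights, this gives
  gamma(k) - sum_i phi_i gamma(k-i) = c_k,
  c_k = sigma^2 * sum_{j=k..q} theta_j psi_{j-k}   (c_k = 0 for k > q),
using gamma(-m) = gamma(m).
Pure AR (q = 0): c_0 = sigma^2 = 4, c_k = 0 for k >= 1.
Equations for k = 0 and k = 1 (AR order 1):
  gamma(0) = phi_1 gamma(1) + c_0
  gamma(1) = phi_1 gamma(0) + c_1
Substituting the second into the first: gamma(0) (1 - phi_1^2) = c_0 + phi_1 c_1, so
  gamma(0) = c_0 / (1 - phi_1^2) = 4 / (1 - (0.552)^2) = 4 / 0.695296 = 5.752946.
  gamma(1) = phi_1 gamma(0) = (0.552)(5.752946) = 3.175626.
Therefore gamma(1) = 3.1756 (to 4 decimal places).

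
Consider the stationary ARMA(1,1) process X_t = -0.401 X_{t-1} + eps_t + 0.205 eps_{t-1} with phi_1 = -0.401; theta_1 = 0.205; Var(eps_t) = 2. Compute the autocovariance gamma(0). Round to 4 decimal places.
\gamma(0) = 2.0916

Multiply the model equation by X_{t-k} and take expectations. With theta_0 = psi_0 = 1 and psi_j the MA(infinity) weights, this gives
  gamma(k) - sum_i phi_i gamma(k-i) = c_k,
  c_k = sigma^2 * sum_{j=k..q} theta_j psi_{j-k}   (c_k = 0 for k > q),
using gamma(-m) = gamma(m).
psi-weights needed (psi_j = theta_j + sum_i phi_i psi_{j-i}):
  psi_1 = theta_1 + phi_1 = 0.205 + (-0.401) = -0.196
Right-hand sides:
  c_0 = sigma^2 (1 + theta_1 psi_1) = 2 * (1 + (0.205)(-0.196)) = 2 * 0.95982 = 1.91964
  c_1 = sigma^2 theta_1 = 2 * (0.205) = 0.41
  c_2 = 0
Equations for k = 0 and k = 1 (AR order 1):
  gamma(0) = phi_1 gamma(1) + c_0
  gamma(1) = phi_1 gamma(0) + c_1
Substituting the second into the first: gamma(0) (1 - phi_1^2) = c_0 + phi_1 c_1, so
  gamma(0) = (c_0 + phi_1 c_1) / (1 - phi_1^2) = (1.91964 + (-0.401)(0.41)) / (1 - (-0.401)^2) = 1.75523 / 0.839199 = 2.091554.
Therefore gamma(0) = 2.0916 (to 4 decimal places).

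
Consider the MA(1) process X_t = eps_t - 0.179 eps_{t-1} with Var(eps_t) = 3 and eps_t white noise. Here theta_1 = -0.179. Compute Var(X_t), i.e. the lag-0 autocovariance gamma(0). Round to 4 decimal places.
\gamma(0) = 3.0961

For an MA(q) process X_t = eps_t + sum_i theta_i eps_{t-i} with
Var(eps_t) = sigma^2, the variance is
  gamma(0) = sigma^2 * (1 + sum_i theta_i^2).
  sum_i theta_i^2 = (-0.179)^2 = 0.032041.
  gamma(0) = 3 * (1 + 0.032041) = 3 * 1.032041 = 3.096123, which rounds to 3.0961.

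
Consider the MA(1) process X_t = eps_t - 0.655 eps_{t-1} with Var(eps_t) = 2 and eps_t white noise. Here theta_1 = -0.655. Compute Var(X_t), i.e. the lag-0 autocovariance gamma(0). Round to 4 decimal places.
\gamma(0) = 2.8581

For an MA(q) process X_t = eps_t + sum_i theta_i eps_{t-i} with
Var(eps_t) = sigma^2, the variance is
  gamma(0) = sigma^2 * (1 + sum_i theta_i^2).
  sum_i theta_i^2 = (-0.655)^2 = 0.429025.
  gamma(0) = 2 * (1 + 0.429025) = 2 * 1.429025 = 2.85805, which rounds to 2.8581.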